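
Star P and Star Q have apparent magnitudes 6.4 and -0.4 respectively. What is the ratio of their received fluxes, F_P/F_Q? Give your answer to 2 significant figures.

F_P/F_Q ≈ 1.9×10^-3

Magnitude difference = 6.8
Flux ratio = 10^(−0.4 Δm) = 10^(−0.4 × 6.8) = 10^-2.720 = 1.905×10^-3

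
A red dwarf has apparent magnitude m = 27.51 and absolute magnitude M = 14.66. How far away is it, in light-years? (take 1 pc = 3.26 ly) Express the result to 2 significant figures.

d ≈ 12000 ly

Distance modulus: m − M = 27.51 − (14.66) = 12.850
m − M = 5 log₁₀ d − 5
log₁₀ d = (m − M)/5 + 1 = 3.5700
d = 10^3.5700 = 3715 pc
= 12110 ly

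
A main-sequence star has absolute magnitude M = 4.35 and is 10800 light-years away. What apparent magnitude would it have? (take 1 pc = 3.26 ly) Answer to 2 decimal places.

d = 10800 ly / 3.26 = 3313 pc
m = M + 5 log₁₀ d − 5 = 4.35 + 5·3.5202 − 5 = 16.951

m ≈ 16.95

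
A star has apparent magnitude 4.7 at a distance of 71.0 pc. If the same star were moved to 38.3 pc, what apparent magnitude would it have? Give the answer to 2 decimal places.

Flux ∝ 1/d², so Δm = 5 log₁₀(d₂/d₁) = 5 log₁₀(38.3/71.0) = -1.340
m₂ = m₁ + Δm = 4.7 + (-1.340) = 3.360

m ≈ 3.36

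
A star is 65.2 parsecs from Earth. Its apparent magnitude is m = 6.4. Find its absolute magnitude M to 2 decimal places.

5 log₁₀(d/10 pc) = 5 log₁₀(65.20) − 5 = 4.071
M = m − 5 log₁₀(d/10) = 6.4 − 4.071 = 2.329

M ≈ 2.33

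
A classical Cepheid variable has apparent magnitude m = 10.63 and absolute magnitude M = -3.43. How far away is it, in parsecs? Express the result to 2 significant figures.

d ≈ 6500 pc

Distance modulus: m − M = 10.63 − (-3.43) = 14.060
m − M = 5 log₁₀ d − 5
log₁₀ d = (m − M)/5 + 1 = 3.8120
d = 10^3.8120 = 6486 pc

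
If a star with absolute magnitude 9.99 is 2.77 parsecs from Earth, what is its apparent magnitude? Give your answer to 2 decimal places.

m = M + 5 log₁₀ d − 5 = 9.99 + 5·0.4425 − 5 = 7.202

m ≈ 7.20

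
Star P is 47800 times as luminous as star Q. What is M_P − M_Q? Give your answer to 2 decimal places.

Pogson: ΔM = −2.5 log₁₀(ratio) = −2.5 log₁₀(47800) = −2.5 × 4.6794 = -11.699
Star P is brighter, so it has the smaller magnitude: the difference is negative.

M_P − M_Q ≈ -11.70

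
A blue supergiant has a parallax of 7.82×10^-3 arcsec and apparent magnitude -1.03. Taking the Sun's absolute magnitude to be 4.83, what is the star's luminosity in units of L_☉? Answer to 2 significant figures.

d = 1/p = 1/7.82×10^-3″ = 127.9 pc
M = m − 5 log₁₀ d + 5 = -1.03 − 5·2.1068 + 5 = -6.564
M − M_☉ = -6.564 − 4.83 = -11.394
L/L_☉ = 10^(−0.4 × -11.394) = 36110

L/L_☉ ≈ 36000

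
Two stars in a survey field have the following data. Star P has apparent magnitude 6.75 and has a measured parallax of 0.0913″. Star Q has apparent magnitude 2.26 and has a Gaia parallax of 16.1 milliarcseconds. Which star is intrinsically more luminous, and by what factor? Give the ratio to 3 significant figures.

Star Q is more luminous, by a factor of 2010.

Star P: d = 1/p = 1/0.0913″ = 10.95 pc
Star P: M = m − 5 log₁₀ d + 5 = 6.75 − 5·1.0395 + 5 = 6.552
Star Q: p = 16.1 mas = 0.0161″ → d = 1/p = 62.11 pc
Star Q: M = m − 5 log₁₀ d + 5 = 2.26 − 5·1.7932 + 5 = -1.706
ΔM = M_P − M_Q = 6.552 − (-1.706) = 8.258; smaller M is more luminous → Star Q.
L ratio = 10^(0.4 |ΔM|) = 10^3.303 = 2010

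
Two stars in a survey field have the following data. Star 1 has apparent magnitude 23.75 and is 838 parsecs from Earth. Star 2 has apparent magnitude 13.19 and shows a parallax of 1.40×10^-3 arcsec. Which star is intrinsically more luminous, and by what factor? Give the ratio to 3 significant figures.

Star 2 is more luminous, by a factor of 12200.

Star 1: M = m − 5 log₁₀ d + 5 = 23.75 − 5·2.9232 + 5 = 14.134
Star 2: d = 1/p = 1/1.40×10^-3″ = 714.3 pc
Star 2: M = m − 5 log₁₀ d + 5 = 13.19 − 5·2.8539 + 5 = 3.921
ΔM = M_1 − M_2 = 14.134 − (3.921) = 10.213; smaller M is more luminous → Star 2.
L ratio = 10^(0.4 |ΔM|) = 10^4.085 = 12170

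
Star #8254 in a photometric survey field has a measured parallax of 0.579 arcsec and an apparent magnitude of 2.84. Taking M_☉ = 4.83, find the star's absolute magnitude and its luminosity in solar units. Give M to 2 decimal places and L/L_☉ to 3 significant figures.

d = 1/p = 1/0.579″ = 1.727 pc
M = m − 5 log₁₀ d + 5 = 2.84 − 5·0.2373 + 5 = 6.653
M − M_☉ = 6.653 − 4.83 = 1.823
L/L_☉ = 10^(−0.4 × 1.823) = 0.1865

M ≈ 6.65; L/L_☉ ≈ 0.186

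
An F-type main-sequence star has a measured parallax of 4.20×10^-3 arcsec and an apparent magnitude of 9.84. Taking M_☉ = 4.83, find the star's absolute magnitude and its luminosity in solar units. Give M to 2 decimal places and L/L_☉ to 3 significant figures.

d = 1/p = 1/4.20×10^-3″ = 238.1 pc
M = m − 5 log₁₀ d + 5 = 9.84 − 5·2.3768 + 5 = 2.956
M − M_☉ = 2.956 − 4.83 = -1.874
L/L_☉ = 10^(−0.4 × -1.874) = 5.617

M ≈ 2.96; L/L_☉ ≈ 5.62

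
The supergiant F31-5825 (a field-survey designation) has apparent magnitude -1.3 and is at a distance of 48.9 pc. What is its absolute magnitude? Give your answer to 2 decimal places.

M ≈ -4.75

5 log₁₀(d/10 pc) = 5 log₁₀(48.90) − 5 = 3.447
M = m − 5 log₁₀(d/10) = -1.3 − 3.447 = -4.747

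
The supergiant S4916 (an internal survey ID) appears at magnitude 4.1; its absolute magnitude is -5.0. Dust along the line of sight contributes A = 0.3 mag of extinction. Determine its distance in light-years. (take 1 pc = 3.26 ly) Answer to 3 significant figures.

d ≈ 1880 ly

m − M = 5 log₁₀(d/10 pc) + A  ⇒  4.1 − (-5.0) − 0.3 = 5 log₁₀(d/10)
8.800 = 5 log₁₀(d/10)
log₁₀ d = (m − M − A)/5 + 1 = 2.7600
d = 10^2.7600 = 575.4 pc
= 1876 ly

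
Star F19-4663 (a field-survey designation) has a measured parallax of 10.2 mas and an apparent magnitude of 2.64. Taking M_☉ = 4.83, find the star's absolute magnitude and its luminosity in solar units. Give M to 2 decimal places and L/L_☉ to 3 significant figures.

d = 1/p = 1000/10.2 mas = 98.04 pc
M = m − 5 log₁₀ d + 5 = 2.64 − 5·1.9914 + 5 = -2.317
M − M_☉ = -2.317 − 4.83 = -7.147
L/L_☉ = 10^(−0.4 × -7.147) = 722.4

M ≈ -2.32; L/L_☉ ≈ 722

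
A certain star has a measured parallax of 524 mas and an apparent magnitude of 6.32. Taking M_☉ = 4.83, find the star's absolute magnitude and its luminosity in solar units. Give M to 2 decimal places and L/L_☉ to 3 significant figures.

d = 1/p = 1000/524 mas = 1.908 pc
M = m − 5 log₁₀ d + 5 = 6.32 − 5·0.2807 + 5 = 9.917
M − M_☉ = 9.917 − 4.83 = 5.087
L/L_☉ = 10^(−0.4 × 5.087) = 9.233×10^-3

M ≈ 9.92; L/L_☉ ≈ 9.23×10^-3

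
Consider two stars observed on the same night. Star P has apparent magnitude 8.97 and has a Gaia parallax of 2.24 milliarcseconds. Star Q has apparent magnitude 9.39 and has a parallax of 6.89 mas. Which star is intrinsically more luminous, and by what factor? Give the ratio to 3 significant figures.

Star P: p = 2.24 mas = 2.24×10^-3″ → d = 1/p = 446.4 pc
Star P: M = m − 5 log₁₀ d + 5 = 8.97 − 5·2.6498 + 5 = 0.721
Star Q: p = 6.89 mas = 6.89×10^-3″ → d = 1/p = 145.1 pc
Star Q: M = m − 5 log₁₀ d + 5 = 9.39 − 5·2.1618 + 5 = 3.581
ΔM = M_P − M_Q = 0.721 − (3.581) = -2.860; smaller M is more luminous → Star P.
L ratio = 10^(0.4 |ΔM|) = 10^1.144 = 13.93

Star P is more luminous, by a factor of 13.9.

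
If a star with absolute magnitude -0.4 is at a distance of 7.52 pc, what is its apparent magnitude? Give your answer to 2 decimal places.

m ≈ -1.02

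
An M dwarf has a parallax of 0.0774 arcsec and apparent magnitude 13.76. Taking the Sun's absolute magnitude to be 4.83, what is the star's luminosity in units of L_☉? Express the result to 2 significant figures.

d = 1/p = 1/0.0774″ = 12.92 pc
M = m − 5 log₁₀ d + 5 = 13.76 − 5·1.1113 + 5 = 13.204
M − M_☉ = 13.204 − 4.83 = 8.374
L/L_☉ = 10^(−0.4 × 8.374) = 4.472×10^-4

L/L_☉ ≈ 4.5×10^-4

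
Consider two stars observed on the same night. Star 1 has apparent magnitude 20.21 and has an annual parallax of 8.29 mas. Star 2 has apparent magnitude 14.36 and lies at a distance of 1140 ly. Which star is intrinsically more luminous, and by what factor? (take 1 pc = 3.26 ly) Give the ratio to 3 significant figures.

Star 2 is more luminous, by a factor of 1840.

Star 1: p = 8.29 mas = 8.29×10^-3″ → d = 1/p = 120.6 pc
Star 1: M = m − 5 log₁₀ d + 5 = 20.21 − 5·2.0814 + 5 = 14.803
Star 2: d = 1140 ly / 3.26 = 349.7 pc
Star 2: M = m − 5 log₁₀ d + 5 = 14.36 − 5·2.5437 + 5 = 6.642
ΔM = M_1 − M_2 = 14.803 − (6.642) = 8.161; smaller M is more luminous → Star 2.
L ratio = 10^(0.4 |ΔM|) = 10^3.264 = 1839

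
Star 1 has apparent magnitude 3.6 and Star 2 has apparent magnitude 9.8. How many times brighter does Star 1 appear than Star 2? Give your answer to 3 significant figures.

Δm = 3.6 − (9.8) = -6.2
Flux ratio = 10^(−0.4 Δm) = 10^(−0.4 × -6.2) = 10^2.480 = 302.0

302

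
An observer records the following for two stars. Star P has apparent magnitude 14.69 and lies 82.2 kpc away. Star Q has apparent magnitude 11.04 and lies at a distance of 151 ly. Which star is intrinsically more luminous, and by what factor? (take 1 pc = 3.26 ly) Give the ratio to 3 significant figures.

Star P is more luminous, by a factor of 109000.

Star P: d = 82.2 kpc = 82200 pc
Star P: M = m − 5 log₁₀ d + 5 = 14.69 − 5·4.9149 + 5 = -4.884
Star Q: d = 151 ly / 3.26 = 46.32 pc
Star Q: M = m − 5 log₁₀ d + 5 = 11.04 − 5·1.6658 + 5 = 7.711
ΔM = M_P − M_Q = -4.884 − (7.711) = -12.596; smaller M is more luminous → Star P.
L ratio = 10^(0.4 |ΔM|) = 10^5.038 = 109200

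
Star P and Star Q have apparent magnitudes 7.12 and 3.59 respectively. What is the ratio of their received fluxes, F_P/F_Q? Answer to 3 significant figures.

F_P/F_Q ≈ 0.0387

Δm = 7.12 − (3.59) = 3.53
Flux ratio = 10^(−0.4 Δm) = 10^(−0.4 × 3.53) = 10^-1.412 = 0.03873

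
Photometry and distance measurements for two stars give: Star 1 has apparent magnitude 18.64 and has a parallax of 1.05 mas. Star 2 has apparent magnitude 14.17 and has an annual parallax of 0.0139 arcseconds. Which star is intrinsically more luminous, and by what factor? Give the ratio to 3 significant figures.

Star 1 is more luminous, by a factor of 2.86.

Star 1: p = 1.05 mas = 1.05×10^-3″ → d = 1/p = 952.4 pc
Star 1: M = m − 5 log₁₀ d + 5 = 18.64 − 5·2.9788 + 5 = 8.746
Star 2: d = 1/p = 1/0.0139″ = 71.94 pc
Star 2: M = m − 5 log₁₀ d + 5 = 14.17 − 5·1.8570 + 5 = 9.885
ΔM = M_1 − M_2 = 8.746 − (9.885) = -1.139; smaller M is more luminous → Star 1.
L ratio = 10^(0.4 |ΔM|) = 10^0.456 = 2.855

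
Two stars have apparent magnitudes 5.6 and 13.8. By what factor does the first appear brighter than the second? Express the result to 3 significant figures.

1910

Magnitude difference = -8.2
Flux ratio = 10^(−0.4 Δm) = 10^(−0.4 × -8.2) = 10^3.280 = 1905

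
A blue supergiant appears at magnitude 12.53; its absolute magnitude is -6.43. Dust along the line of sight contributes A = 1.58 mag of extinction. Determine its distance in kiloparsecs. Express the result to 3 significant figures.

d ≈ 29.9 kpc

m − M = 5 log₁₀(d/10 pc) + A  ⇒  12.53 − (-6.43) − 1.58 = 5 log₁₀(d/10)
17.380 = 5 log₁₀(d/10)
log₁₀ d = (m − M − A)/5 + 1 = 4.4760
d = 10^4.4760 = 29920 pc
= 29.92 kpc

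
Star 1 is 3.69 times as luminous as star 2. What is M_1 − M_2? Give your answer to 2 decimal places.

M_1 − M_2 ≈ -1.42

Pogson: ΔM = −2.5 log₁₀(ratio) = −2.5 log₁₀(3.69) = −2.5 × 0.5670 = -1.418
Star 1 is brighter, so it has the smaller magnitude: the difference is negative.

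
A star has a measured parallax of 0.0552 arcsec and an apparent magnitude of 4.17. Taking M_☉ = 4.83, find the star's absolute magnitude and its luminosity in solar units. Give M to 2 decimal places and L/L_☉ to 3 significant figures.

M ≈ 2.88; L/L_☉ ≈ 6.03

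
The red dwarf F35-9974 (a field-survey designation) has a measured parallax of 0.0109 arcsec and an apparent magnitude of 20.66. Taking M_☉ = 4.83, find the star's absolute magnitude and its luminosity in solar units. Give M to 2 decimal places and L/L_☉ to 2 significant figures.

d = 1/p = 1/0.0109″ = 91.74 pc
M = m − 5 log₁₀ d + 5 = 20.66 − 5·1.9626 + 5 = 15.847
M − M_☉ = 15.847 − 4.83 = 11.017
L/L_☉ = 10^(−0.4 × 11.017) = 3.919×10^-5

M ≈ 15.85; L/L_☉ ≈ 3.9×10^-5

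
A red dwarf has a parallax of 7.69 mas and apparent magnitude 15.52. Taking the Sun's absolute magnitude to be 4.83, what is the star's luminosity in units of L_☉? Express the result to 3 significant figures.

d = 1/p = 1000/7.69 mas = 130.0 pc
M = m − 5 log₁₀ d + 5 = 15.52 − 5·2.1141 + 5 = 9.950
M − M_☉ = 9.950 − 4.83 = 5.120
L/L_☉ = 10^(−0.4 × 5.120) = 8.957×10^-3

L/L_☉ ≈ 8.96×10^-3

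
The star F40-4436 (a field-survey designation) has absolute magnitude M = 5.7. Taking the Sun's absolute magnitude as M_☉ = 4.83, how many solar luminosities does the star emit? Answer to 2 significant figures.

M − M_☉ = 5.7 − 4.83 = 0.870
L/L_☉ = 10^(−0.4 (M − M_☉)) = 10^-0.348 = 0.4487

L/L_☉ ≈ 0.45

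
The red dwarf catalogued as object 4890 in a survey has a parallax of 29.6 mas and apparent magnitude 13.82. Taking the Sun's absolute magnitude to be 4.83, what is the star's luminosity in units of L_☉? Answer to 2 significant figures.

L/L_☉ ≈ 2.9×10^-3

d = 1/p = 1000/29.6 mas = 33.78 pc
M = m − 5 log₁₀ d + 5 = 13.82 − 5·1.5287 + 5 = 11.176
M − M_☉ = 11.176 − 4.83 = 6.346
L/L_☉ = 10^(−0.4 × 6.346) = 2.893×10^-3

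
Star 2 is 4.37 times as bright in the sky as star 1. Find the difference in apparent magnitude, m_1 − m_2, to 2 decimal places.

m_1 − m_2 ≈ 1.60

Pogson: Δm = −2.5 log₁₀(ratio) = −2.5 log₁₀(4.37) = −2.5 × 0.6405 = -1.601
Star 2 is brighter so has the smaller magnitude: m_1 − m_2 is positive.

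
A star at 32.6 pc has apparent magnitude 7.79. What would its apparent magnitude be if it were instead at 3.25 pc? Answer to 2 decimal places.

Flux ∝ 1/d², so Δm = 5 log₁₀(d₂/d₁) = 5 log₁₀(3.25/32.6) = -5.007
m₂ = m₁ + Δm = 7.79 + (-5.007) = 2.783

m ≈ 2.78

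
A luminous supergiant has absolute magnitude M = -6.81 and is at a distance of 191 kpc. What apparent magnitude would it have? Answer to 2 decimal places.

d = 191 kpc = 191000 pc
m = M + 5 log₁₀ d − 5 = -6.81 + 5·5.2810 − 5 = 14.595

m ≈ 14.60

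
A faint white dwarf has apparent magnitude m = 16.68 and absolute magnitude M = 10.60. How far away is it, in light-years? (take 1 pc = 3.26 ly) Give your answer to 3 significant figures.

μ = m − M = 6.080
m − M = 5 log₁₀ d − 5
log₁₀ d = (m − M)/5 + 1 = 2.2160
d = 10^2.2160 = 164.4 pc
= 536.1 ly

d ≈ 536 ly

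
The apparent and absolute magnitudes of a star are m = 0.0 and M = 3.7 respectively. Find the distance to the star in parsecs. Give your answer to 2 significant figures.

μ = m − M = -3.700
m − M = 5 log₁₀ d − 5
log₁₀ d = (m − M)/5 + 1 = 0.2600
d = 10^0.2600 = 1.820 pc

d ≈ 1.8 pc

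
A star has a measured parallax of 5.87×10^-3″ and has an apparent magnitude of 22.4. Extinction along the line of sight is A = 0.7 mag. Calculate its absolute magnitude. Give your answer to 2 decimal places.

M ≈ 15.54

d = 1/p = 1/5.87×10^-3″ = 170.4 pc
5 log₁₀(d/10 pc) = 5 log₁₀(170.4) − 5 = 6.157
M = m − 5 log₁₀(d/10) − A = 22.4 − 6.157 − 0.7 = 15.543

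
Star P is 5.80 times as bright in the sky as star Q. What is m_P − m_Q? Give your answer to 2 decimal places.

Pogson: Δm = −2.5 log₁₀(ratio) = −2.5 log₁₀(5.80) = −2.5 × 0.7634 = -1.909
Star P is brighter, so it has the smaller magnitude: the difference is negative.

m_P − m_Q ≈ -1.91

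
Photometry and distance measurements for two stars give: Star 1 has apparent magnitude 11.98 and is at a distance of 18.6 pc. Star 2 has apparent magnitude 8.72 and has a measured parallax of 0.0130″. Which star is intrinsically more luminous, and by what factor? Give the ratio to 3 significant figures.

Star 2 is more luminous, by a factor of 344.

Star 1: M = m − 5 log₁₀ d + 5 = 11.98 − 5·1.2695 + 5 = 10.632
Star 2: d = 1/p = 1/0.0130″ = 76.92 pc
Star 2: M = m − 5 log₁₀ d + 5 = 8.72 − 5·1.8861 + 5 = 4.290
ΔM = M_1 − M_2 = 10.632 − (4.290) = 6.343; smaller M is more luminous → Star 2.
L ratio = 10^(0.4 |ΔM|) = 10^2.537 = 344.4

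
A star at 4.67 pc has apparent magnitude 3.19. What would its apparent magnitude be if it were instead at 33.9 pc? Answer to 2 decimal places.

m ≈ 7.49

Flux ∝ 1/d², so Δm = 5 log₁₀(d₂/d₁) = 5 log₁₀(33.9/4.67) = 4.304
m₂ = m₁ + Δm = 3.19 + (4.304) = 7.494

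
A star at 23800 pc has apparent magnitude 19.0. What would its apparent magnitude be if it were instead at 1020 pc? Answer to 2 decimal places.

Flux ∝ 1/d², so Δm = 5 log₁₀(d₂/d₁) = 5 log₁₀(1020/23800) = -6.840
m₂ = m₁ + Δm = 19.0 + (-6.840) = 12.160

m ≈ 12.16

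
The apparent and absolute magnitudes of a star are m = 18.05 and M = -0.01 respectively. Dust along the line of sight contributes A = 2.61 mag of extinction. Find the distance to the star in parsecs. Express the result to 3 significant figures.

d ≈ 12300 pc

m − M = 5 log₁₀(d/10 pc) + A  ⇒  18.05 − (-0.01) − 2.61 = 5 log₁₀(d/10)
15.450 = 5 log₁₀(d/10)
log₁₀ d = (m − M − A)/5 + 1 = 4.0900
d = 10^4.0900 = 12300 pc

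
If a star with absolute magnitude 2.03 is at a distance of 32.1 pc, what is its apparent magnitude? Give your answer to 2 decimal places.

m = M + 5 log₁₀ d − 5 = 2.03 + 5·1.5065 − 5 = 4.563

m ≈ 4.56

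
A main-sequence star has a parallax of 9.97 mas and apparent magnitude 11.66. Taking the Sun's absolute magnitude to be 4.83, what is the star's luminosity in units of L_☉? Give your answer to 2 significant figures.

d = 1/p = 1000/9.97 mas = 100.3 pc
M = m − 5 log₁₀ d + 5 = 11.66 − 5·2.0013 + 5 = 6.653
M − M_☉ = 6.653 − 4.83 = 1.823
L/L_☉ = 10^(−0.4 × 1.823) = 0.1865

L/L_☉ ≈ 0.19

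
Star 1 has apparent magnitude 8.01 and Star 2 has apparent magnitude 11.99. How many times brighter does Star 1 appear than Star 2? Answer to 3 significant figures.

Magnitude difference = -3.98
Flux ratio = 10^(−0.4 Δm) = 10^(−0.4 × -3.98) = 10^1.592 = 39.08

39.1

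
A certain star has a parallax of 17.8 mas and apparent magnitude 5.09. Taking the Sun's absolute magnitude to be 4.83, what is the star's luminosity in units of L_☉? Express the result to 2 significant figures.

L/L_☉ ≈ 25

d = 1/p = 1000/17.8 mas = 56.18 pc
M = m − 5 log₁₀ d + 5 = 5.09 − 5·1.7496 + 5 = 1.342
M − M_☉ = 1.342 − 4.83 = -3.488
L/L_☉ = 10^(−0.4 × -3.488) = 24.84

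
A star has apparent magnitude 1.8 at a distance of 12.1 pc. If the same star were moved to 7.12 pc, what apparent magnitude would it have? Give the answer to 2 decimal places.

Flux ∝ 1/d², so Δm = 5 log₁₀(d₂/d₁) = 5 log₁₀(7.12/12.1) = -1.152
m₂ = m₁ + Δm = 1.8 + (-1.152) = 0.648

m ≈ 0.65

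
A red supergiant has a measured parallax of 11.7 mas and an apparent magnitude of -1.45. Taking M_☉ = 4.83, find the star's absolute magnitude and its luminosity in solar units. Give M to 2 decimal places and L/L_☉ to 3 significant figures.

M ≈ -6.11; L/L_☉ ≈ 23700

d = 1/p = 1000/11.7 mas = 85.47 pc
M = m − 5 log₁₀ d + 5 = -1.45 − 5·1.9318 + 5 = -6.109
M − M_☉ = -6.109 − 4.83 = -10.939
L/L_☉ = 10^(−0.4 × -10.939) = 23750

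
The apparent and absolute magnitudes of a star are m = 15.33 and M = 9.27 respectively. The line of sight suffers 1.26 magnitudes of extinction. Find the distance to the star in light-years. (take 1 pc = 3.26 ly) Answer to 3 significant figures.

m − M = 5 log₁₀(d/10 pc) + A  ⇒  15.33 − (9.27) − 1.26 = 5 log₁₀(d/10)
4.800 = 5 log₁₀(d/10)
log₁₀ d = (m − M − A)/5 + 1 = 1.9600
d = 10^1.9600 = 91.20 pc
= 297.3 ly

d ≈ 297 ly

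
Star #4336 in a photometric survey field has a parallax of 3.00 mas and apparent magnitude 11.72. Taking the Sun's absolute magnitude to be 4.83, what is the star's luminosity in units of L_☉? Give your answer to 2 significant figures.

d = 1/p = 1000/3.00 mas = 333.3 pc
M = m − 5 log₁₀ d + 5 = 11.72 − 5·2.5229 + 5 = 4.106
M − M_☉ = 4.106 − 4.83 = -0.724
L/L_☉ = 10^(−0.4 × -0.724) = 1.949

L/L_☉ ≈ 1.9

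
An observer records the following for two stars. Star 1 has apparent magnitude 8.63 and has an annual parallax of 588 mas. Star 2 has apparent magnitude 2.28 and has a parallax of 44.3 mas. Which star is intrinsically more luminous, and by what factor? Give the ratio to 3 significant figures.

Star 2 is more luminous, by a factor of 61100.

Star 1: p = 588 mas = 0.588″ → d = 1/p = 1.701 pc
Star 1: M = m − 5 log₁₀ d + 5 = 8.63 − 5·0.2306 + 5 = 12.477
Star 2: p = 44.3 mas = 0.0443″ → d = 1/p = 22.57 pc
Star 2: M = m − 5 log₁₀ d + 5 = 2.28 − 5·1.3536 + 5 = 0.512
ΔM = M_1 − M_2 = 12.477 − (0.512) = 11.965; smaller M is more luminous → Star 2.
L ratio = 10^(0.4 |ΔM|) = 10^4.786 = 61090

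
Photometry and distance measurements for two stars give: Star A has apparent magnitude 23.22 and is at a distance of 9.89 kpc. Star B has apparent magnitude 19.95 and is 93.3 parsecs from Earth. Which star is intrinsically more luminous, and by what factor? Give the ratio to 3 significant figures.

Star A: d = 9.89 kpc = 9890 pc
Star A: M = m − 5 log₁₀ d + 5 = 23.22 − 5·3.9952 + 5 = 8.244
Star B: M = m − 5 log₁₀ d + 5 = 19.95 − 5·1.9699 + 5 = 15.101
ΔM = M_A − M_B = 8.244 − (15.101) = -6.857; smaller M is more luminous → Star A.
L ratio = 10^(0.4 |ΔM|) = 10^2.743 = 552.9

Star A is more luminous, by a factor of 553.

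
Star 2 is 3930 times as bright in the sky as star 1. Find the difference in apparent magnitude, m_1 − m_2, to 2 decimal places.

m_1 − m_2 ≈ 8.99

Pogson: Δm = −2.5 log₁₀(ratio) = −2.5 log₁₀(3930) = −2.5 × 3.5944 = -8.986
Star 2 is brighter so has the smaller magnitude: m_1 − m_2 is positive.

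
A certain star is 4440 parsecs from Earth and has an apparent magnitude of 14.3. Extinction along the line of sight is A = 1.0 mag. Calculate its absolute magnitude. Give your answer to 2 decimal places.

5 log₁₀(d/10 pc) = 5 log₁₀(4440) − 5 = 13.237
M = m − 5 log₁₀(d/10) − A = 14.3 − 13.237 − 1.0 = 0.063

M ≈ 0.06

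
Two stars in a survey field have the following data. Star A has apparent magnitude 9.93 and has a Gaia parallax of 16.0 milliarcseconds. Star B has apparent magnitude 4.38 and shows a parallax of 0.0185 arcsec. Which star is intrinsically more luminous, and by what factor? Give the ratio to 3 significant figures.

Star B is more luminous, by a factor of 124.

Star A: p = 16.0 mas = 0.0160″ → d = 1/p = 62.50 pc
Star A: M = m − 5 log₁₀ d + 5 = 9.93 − 5·1.7959 + 5 = 5.951
Star B: d = 1/p = 1/0.0185″ = 54.05 pc
Star B: M = m − 5 log₁₀ d + 5 = 4.38 − 5·1.7328 + 5 = 0.716
ΔM = M_A − M_B = 5.951 − (0.716) = 5.235; smaller M is more luminous → Star B.
L ratio = 10^(0.4 |ΔM|) = 10^2.094 = 124.1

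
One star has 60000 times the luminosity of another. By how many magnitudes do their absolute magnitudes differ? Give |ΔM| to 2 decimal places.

|ΔM| ≈ 11.95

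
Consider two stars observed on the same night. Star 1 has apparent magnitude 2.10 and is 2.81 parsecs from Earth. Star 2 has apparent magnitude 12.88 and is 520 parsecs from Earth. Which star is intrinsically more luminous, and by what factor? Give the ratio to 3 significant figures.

Star 1: M = m − 5 log₁₀ d + 5 = 2.10 − 5·0.4487 + 5 = 4.856
Star 2: M = m − 5 log₁₀ d + 5 = 12.88 − 5·2.7160 + 5 = 4.300
ΔM = M_1 − M_2 = 4.856 − (4.300) = 0.556; smaller M is more luminous → Star 2.
L ratio = 10^(0.4 |ΔM|) = 10^0.223 = 1.670

Star 2 is more luminous, by a factor of 1.67.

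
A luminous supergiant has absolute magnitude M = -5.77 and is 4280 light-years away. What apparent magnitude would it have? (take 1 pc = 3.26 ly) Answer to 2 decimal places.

m ≈ 4.82

d = 4280 ly / 3.26 = 1313 pc
m = M + 5 log₁₀ d − 5 = -5.77 + 5·3.1182 − 5 = 4.821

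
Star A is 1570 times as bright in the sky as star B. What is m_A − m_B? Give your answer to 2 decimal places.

Pogson: Δm = −2.5 log₁₀(ratio) = −2.5 log₁₀(1570) = −2.5 × 3.1959 = -7.990
Star A is brighter, so it has the smaller magnitude: the difference is negative.

m_A − m_B ≈ -7.99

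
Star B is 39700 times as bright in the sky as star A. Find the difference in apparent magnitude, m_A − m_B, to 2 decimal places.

m_A − m_B ≈ 11.50

Pogson: Δm = −2.5 log₁₀(ratio) = −2.5 log₁₀(39700) = −2.5 × 4.5988 = -11.497
Star B is brighter so has the smaller magnitude: m_A − m_B is positive.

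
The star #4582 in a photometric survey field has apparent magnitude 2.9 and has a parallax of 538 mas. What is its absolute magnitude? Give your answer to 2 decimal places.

p = 538 mas = 0.538″ → d = 1/p = 1.859 pc
5 log₁₀(d/10 pc) = 5 log₁₀(1.859) − 5 = -3.654
M = m − 5 log₁₀(d/10) = 2.9 + 3.654 = 6.554

M ≈ 6.55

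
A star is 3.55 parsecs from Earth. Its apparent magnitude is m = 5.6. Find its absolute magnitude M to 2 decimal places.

M ≈ 7.85

5 log₁₀(d/10 pc) = 5 log₁₀(3.550) − 5 = -2.249
M = m − 5 log₁₀(d/10) = 5.6 + 2.249 = 7.849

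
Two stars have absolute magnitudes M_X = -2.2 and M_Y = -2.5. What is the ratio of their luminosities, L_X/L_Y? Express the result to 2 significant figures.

L_X/L_Y ≈ 0.76

ΔM = M_X − M_Y = 0.3
L_X/L_Y = 10^(−0.4 ΔM) = 10^-0.120 = 0.7586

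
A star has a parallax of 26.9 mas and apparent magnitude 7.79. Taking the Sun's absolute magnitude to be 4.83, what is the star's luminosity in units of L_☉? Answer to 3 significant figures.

L/L_☉ ≈ 0.905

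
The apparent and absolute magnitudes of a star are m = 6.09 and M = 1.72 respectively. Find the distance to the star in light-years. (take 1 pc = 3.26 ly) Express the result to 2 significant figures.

d ≈ 240 ly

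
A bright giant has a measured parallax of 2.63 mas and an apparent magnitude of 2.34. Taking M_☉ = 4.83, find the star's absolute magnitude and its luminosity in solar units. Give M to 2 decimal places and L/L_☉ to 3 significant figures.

M ≈ -5.56; L/L_☉ ≈ 14300

d = 1/p = 1000/2.63 mas = 380.2 pc
M = m − 5 log₁₀ d + 5 = 2.34 − 5·2.5800 + 5 = -5.560
M − M_☉ = -5.560 − 4.83 = -10.390
L/L_☉ = 10^(−0.4 × -10.390) = 14320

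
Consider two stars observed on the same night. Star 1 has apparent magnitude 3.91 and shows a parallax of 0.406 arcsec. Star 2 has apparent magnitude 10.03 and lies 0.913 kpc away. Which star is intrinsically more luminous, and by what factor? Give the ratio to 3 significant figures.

Star 2 is more luminous, by a factor of 490.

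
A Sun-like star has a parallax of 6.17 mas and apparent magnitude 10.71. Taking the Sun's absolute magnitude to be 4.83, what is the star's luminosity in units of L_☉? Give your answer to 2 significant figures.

d = 1/p = 1000/6.17 mas = 162.1 pc
M = m − 5 log₁₀ d + 5 = 10.71 − 5·2.2097 + 5 = 4.661
M − M_☉ = 4.661 − 4.83 = -0.169
L/L_☉ = 10^(−0.4 × -0.169) = 1.168

L/L_☉ ≈ 1.2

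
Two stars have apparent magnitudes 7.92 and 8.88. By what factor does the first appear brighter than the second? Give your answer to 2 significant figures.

2.4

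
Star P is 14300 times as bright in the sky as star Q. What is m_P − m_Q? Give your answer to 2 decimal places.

Pogson: Δm = −2.5 log₁₀(ratio) = −2.5 log₁₀(14300) = −2.5 × 4.1553 = -10.388
Star P is brighter, so it has the smaller magnitude: the difference is negative.

m_P − m_Q ≈ -10.39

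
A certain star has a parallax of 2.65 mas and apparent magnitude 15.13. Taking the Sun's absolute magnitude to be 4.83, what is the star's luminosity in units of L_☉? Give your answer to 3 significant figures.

d = 1/p = 1000/2.65 mas = 377.4 pc
M = m − 5 log₁₀ d + 5 = 15.13 − 5·2.5768 + 5 = 7.246
M − M_☉ = 7.246 − 4.83 = 2.416
L/L_☉ = 10^(−0.4 × 2.416) = 0.1080

L/L_☉ ≈ 0.108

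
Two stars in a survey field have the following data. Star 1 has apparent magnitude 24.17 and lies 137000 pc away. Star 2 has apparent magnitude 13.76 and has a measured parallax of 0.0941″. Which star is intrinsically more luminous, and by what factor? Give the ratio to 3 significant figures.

Star 1 is more luminous, by a factor of 11400.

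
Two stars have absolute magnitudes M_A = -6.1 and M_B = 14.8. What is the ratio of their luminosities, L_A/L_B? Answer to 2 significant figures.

L_A/L_B ≈ 2.3×10^8

ΔM = M_A − M_B = -20.9
L_A/L_B = 10^(−0.4 ΔM) = 10^8.360 = 2.291×10^8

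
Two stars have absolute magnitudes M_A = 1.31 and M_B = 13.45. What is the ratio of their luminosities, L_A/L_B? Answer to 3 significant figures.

ΔM = M_A − M_B = -12.14
L_A/L_B = 10^(−0.4 ΔM) = 10^4.856 = 71780

L_A/L_B ≈ 71800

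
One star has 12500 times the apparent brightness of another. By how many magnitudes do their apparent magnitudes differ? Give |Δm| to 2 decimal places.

|Δm| ≈ 10.24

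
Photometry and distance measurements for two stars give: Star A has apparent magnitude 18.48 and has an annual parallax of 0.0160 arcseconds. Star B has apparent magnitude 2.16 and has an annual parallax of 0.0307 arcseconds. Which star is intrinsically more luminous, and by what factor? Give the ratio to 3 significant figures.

Star A: d = 1/p = 1/0.0160″ = 62.50 pc
Star A: M = m − 5 log₁₀ d + 5 = 18.48 − 5·1.7959 + 5 = 14.501
Star B: d = 1/p = 1/0.0307″ = 32.57 pc
Star B: M = m − 5 log₁₀ d + 5 = 2.16 − 5·1.5129 + 5 = -0.404
ΔM = M_A − M_B = 14.501 − (-0.404) = 14.905; smaller M is more luminous → Star B.
L ratio = 10^(0.4 |ΔM|) = 10^5.962 = 916100

Star B is more luminous, by a factor of 916000.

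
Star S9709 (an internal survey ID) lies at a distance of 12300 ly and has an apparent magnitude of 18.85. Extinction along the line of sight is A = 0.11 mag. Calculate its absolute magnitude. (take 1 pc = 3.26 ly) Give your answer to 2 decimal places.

M ≈ 5.86

d = 12300 ly / 3.26 = 3773 pc
5 log₁₀(d/10 pc) = 5 log₁₀(3773) − 5 = 12.883
M = m − 5 log₁₀(d/10) − A = 18.85 − 12.883 − 0.11 = 5.857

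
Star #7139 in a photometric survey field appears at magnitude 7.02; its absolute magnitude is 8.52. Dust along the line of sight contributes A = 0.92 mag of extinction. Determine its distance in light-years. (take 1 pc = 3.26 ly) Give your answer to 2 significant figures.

m − M = 5 log₁₀(d/10 pc) + A  ⇒  7.02 − (8.52) − 0.92 = 5 log₁₀(d/10)
-2.420 = 5 log₁₀(d/10)
log₁₀ d = (m − M − A)/5 + 1 = 0.5160
d = 10^0.5160 = 3.281 pc
= 10.70 ly

d ≈ 11 ly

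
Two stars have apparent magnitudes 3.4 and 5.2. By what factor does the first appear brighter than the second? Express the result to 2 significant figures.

Δm = 3.4 − (5.2) = -1.8
Flux ratio = 10^(−0.4 Δm) = 10^(−0.4 × -1.8) = 10^0.720 = 5.248

5.2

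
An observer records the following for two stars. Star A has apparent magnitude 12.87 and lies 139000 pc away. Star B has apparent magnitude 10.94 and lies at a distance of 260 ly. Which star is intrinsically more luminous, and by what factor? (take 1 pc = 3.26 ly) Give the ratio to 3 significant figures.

Star A is more luminous, by a factor of 513000.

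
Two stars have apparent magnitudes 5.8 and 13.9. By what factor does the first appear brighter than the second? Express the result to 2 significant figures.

1700

Δm = 5.8 − (13.9) = -8.1
Flux ratio = 10^(−0.4 Δm) = 10^(−0.4 × -8.1) = 10^3.240 = 1738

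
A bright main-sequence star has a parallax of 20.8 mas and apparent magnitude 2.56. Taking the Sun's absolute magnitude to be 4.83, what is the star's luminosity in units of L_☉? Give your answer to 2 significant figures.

L/L_☉ ≈ 190

d = 1/p = 1000/20.8 mas = 48.08 pc
M = m − 5 log₁₀ d + 5 = 2.56 − 5·1.6819 + 5 = -0.850
M − M_☉ = -0.850 − 4.83 = -5.680
L/L_☉ = 10^(−0.4 × -5.680) = 187.0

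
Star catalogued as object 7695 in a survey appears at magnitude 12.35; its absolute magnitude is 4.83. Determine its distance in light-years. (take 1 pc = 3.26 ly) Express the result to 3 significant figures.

Distance modulus: m − M = 12.35 − (4.83) = 7.520
m − M = 5 log₁₀ d − 5
log₁₀ d = (m − M)/5 + 1 = 2.5040
d = 10^2.5040 = 319.2 pc
= 1040 ly

d ≈ 1040 ly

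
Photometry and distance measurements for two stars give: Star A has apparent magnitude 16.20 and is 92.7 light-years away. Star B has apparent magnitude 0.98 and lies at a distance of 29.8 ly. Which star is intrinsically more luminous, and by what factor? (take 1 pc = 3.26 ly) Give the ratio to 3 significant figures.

Star B is more luminous, by a factor of 127000.

Star A: d = 92.7 ly / 3.26 = 28.44 pc
Star A: M = m − 5 log₁₀ d + 5 = 16.20 − 5·1.4539 + 5 = 13.931
Star B: d = 29.8 ly / 3.26 = 9.141 pc
Star B: M = m − 5 log₁₀ d + 5 = 0.98 − 5·0.9610 + 5 = 1.175
ΔM = M_A − M_B = 13.931 − (1.175) = 12.756; smaller M is more luminous → Star B.
L ratio = 10^(0.4 |ΔM|) = 10^5.102 = 126600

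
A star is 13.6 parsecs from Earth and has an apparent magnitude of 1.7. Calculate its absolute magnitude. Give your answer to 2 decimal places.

M ≈ 1.03

5 log₁₀(d/10 pc) = 5 log₁₀(13.60) − 5 = 0.668
M = m − 5 log₁₀(d/10) = 1.7 − 0.668 = 1.032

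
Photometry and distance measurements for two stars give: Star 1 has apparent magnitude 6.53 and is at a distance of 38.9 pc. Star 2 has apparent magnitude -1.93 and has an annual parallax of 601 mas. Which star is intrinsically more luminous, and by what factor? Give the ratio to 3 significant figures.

Star 2 is more luminous, by a factor of 4.43.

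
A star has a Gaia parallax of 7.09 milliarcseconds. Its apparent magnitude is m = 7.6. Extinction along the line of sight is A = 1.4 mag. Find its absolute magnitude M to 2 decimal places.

M ≈ 0.45

p = 7.09 mas = 7.09×10^-3″ → d = 1/p = 141.0 pc
5 log₁₀(d/10 pc) = 5 log₁₀(141.0) − 5 = 5.747
M = m − 5 log₁₀(d/10) − A = 7.6 − 5.747 − 1.4 = 0.453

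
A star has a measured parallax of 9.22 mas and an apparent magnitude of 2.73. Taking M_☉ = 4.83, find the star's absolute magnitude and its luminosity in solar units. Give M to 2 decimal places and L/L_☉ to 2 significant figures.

d = 1/p = 1000/9.22 mas = 108.5 pc
M = m − 5 log₁₀ d + 5 = 2.73 − 5·2.0353 + 5 = -2.446
M − M_☉ = -2.446 − 4.83 = -7.276
L/L_☉ = 10^(−0.4 × -7.276) = 813.8

M ≈ -2.45; L/L_☉ ≈ 810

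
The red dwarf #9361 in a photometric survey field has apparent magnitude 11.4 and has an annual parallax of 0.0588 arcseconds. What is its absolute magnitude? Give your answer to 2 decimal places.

M ≈ 10.25

d = 1/p = 1/0.0588″ = 17.01 pc
5 log₁₀(d/10 pc) = 5 log₁₀(17.01) − 5 = 1.153
M = m − 5 log₁₀(d/10) = 11.4 − 1.153 = 10.247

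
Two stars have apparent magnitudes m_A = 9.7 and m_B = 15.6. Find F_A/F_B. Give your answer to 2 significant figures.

F_A/F_B ≈ 230

Magnitude difference = -5.9
Flux ratio = 10^(−0.4 Δm) = 10^(−0.4 × -5.9) = 10^2.360 = 229.1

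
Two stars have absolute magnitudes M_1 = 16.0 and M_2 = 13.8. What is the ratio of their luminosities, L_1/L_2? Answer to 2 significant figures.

ΔM = M_1 − M_2 = 2.2
L_1/L_2 = 10^(−0.4 ΔM) = 10^-0.880 = 0.1318

L_1/L_2 ≈ 0.13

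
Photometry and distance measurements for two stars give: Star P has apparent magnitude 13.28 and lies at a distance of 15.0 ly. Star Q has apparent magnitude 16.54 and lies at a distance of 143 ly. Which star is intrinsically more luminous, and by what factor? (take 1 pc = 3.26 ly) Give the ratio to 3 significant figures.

Star Q is more luminous, by a factor of 4.51.

Star P: d = 15.0 ly / 3.26 = 4.601 pc
Star P: M = m − 5 log₁₀ d + 5 = 13.28 − 5·0.6629 + 5 = 14.966
Star Q: d = 143 ly / 3.26 = 43.87 pc
Star Q: M = m − 5 log₁₀ d + 5 = 16.54 − 5·1.6421 + 5 = 13.329
ΔM = M_P − M_Q = 14.966 − (13.329) = 1.636; smaller M is more luminous → Star Q.
L ratio = 10^(0.4 |ΔM|) = 10^0.654 = 4.513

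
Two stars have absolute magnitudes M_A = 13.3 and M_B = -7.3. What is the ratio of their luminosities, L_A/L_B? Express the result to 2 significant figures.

L_A/L_B ≈ 5.8×10^-9

ΔM = M_A − M_B = 20.6
L_A/L_B = 10^(−0.4 ΔM) = 10^-8.240 = 5.754×10^-9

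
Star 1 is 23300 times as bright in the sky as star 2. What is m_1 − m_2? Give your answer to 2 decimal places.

m_1 − m_2 ≈ -10.92

Pogson: Δm = −2.5 log₁₀(ratio) = −2.5 log₁₀(23300) = −2.5 × 4.3674 = -10.918
Star 1 is brighter, so it has the smaller magnitude: the difference is negative.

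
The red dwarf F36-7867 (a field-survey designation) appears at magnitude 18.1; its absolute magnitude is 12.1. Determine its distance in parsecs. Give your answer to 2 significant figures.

Distance modulus: m − M = 18.1 − (12.1) = 6.000
m − M = 5 log₁₀ d − 5
log₁₀ d = (m − M)/5 + 1 = 2.2000
d = 10^2.2000 = 158.5 pc

d ≈ 160 pc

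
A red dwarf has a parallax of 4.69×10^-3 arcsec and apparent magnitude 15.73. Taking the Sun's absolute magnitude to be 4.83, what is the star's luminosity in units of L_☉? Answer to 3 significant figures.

L/L_☉ ≈ 0.0198

d = 1/p = 1/4.69×10^-3″ = 213.2 pc
M = m − 5 log₁₀ d + 5 = 15.73 − 5·2.3288 + 5 = 9.086
M − M_☉ = 9.086 − 4.83 = 4.256
L/L_☉ = 10^(−0.4 × 4.256) = 0.01985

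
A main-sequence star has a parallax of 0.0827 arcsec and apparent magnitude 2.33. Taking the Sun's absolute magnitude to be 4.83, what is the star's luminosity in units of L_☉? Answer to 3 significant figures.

d = 1/p = 1/0.0827″ = 12.09 pc
M = m − 5 log₁₀ d + 5 = 2.33 − 5·1.0825 + 5 = 1.918
M − M_☉ = 1.918 − 4.83 = -2.912
L/L_☉ = 10^(−0.4 × -2.912) = 14.62

L/L_☉ ≈ 14.6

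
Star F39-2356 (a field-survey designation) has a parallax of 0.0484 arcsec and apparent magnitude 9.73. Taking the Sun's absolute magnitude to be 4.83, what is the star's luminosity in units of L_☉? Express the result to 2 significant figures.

L/L_☉ ≈ 0.047

d = 1/p = 1/0.0484″ = 20.66 pc
M = m − 5 log₁₀ d + 5 = 9.73 − 5·1.3152 + 5 = 8.154
M − M_☉ = 8.154 − 4.83 = 3.324
L/L_☉ = 10^(−0.4 × 3.324) = 0.04681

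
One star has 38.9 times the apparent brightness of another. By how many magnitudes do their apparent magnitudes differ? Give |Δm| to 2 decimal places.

Pogson: Δm = −2.5 log₁₀(ratio) = −2.5 log₁₀(38.9) = −2.5 × 1.5899 = -3.975

|Δm| ≈ 3.97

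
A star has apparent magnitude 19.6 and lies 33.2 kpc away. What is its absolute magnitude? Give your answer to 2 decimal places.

M ≈ 1.99

d = 33.2 kpc = 33200 pc
5 log₁₀(d/10 pc) = 5 log₁₀(33200) − 5 = 17.606
M = m − 5 log₁₀(d/10) = 19.6 − 17.606 = 1.994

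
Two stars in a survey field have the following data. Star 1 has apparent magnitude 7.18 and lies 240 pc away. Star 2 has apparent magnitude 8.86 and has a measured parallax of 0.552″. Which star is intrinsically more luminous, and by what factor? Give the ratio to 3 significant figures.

Star 1 is more luminous, by a factor of 82500.

Star 1: M = m − 5 log₁₀ d + 5 = 7.18 − 5·2.3802 + 5 = 0.279
Star 2: d = 1/p = 1/0.552″ = 1.812 pc
Star 2: M = m − 5 log₁₀ d + 5 = 8.86 − 5·0.2581 + 5 = 12.570
ΔM = M_1 − M_2 = 0.279 − (12.570) = -12.291; smaller M is more luminous → Star 1.
L ratio = 10^(0.4 |ΔM|) = 10^4.916 = 82470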